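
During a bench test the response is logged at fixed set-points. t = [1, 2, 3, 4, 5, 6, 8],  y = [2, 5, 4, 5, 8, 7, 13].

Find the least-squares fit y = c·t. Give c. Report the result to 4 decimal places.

With design matrix X, XᵀX = [[155]] and Xᵀy = [230]ᵀ.
c = 230/155 = 1.48387.

c = 1.4839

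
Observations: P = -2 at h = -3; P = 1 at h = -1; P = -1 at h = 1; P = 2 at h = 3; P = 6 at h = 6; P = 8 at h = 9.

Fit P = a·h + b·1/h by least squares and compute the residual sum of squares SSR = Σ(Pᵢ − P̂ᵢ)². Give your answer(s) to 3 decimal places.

SSR = 0.579

Forming XᵀX = [[137, 6]; [6, 733/324]] and XᵀP = [118, 11/9]ᵀ gives XᵀX·[a, b]ᵀ = XᵀP.
Determinant 137·(733/324) − 6² = 88757/324.
a = (118·(733/324) − 6·(11/9))/(88757/324) = 84118/88757; b = (137·(11/9) − 6·118)/(88757/324) = -175140/88757.
Residuals: 16460/88757, -2265/88757, 2265/88757, -16460/88757, 57024/88757, -27546/88757; SSR = 51406/88757.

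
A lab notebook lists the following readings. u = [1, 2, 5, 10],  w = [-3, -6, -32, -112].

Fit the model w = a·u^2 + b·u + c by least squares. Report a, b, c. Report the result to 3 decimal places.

a = -0.975, b = -1.457, c = -0.016

Entries of MᵀM: Σu^2·u^2 = 10642, Σu^2·u = 1134, Σu^2 = 130, Σu·u = 130, Σu = 18, Σ1 = 4.
Moment sums: Σu^2·w = -12027, Σu·w = -1295, Σw = -153.
Solving the 3×3 system (Gaussian elimination) gives a = -2117/2172, b = -1055/724, c = -17/1086.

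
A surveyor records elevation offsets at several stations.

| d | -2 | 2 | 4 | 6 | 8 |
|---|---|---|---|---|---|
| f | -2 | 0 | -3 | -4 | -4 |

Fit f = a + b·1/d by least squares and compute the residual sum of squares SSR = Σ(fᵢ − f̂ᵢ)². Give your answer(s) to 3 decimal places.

SSR = 10.758

Forming AᵀA = [[5, 13/24]; [13/24, 349/576]] and Aᵀf = [-13, -11/12]ᵀ gives AᵀA·[a, b]ᵀ = Aᵀf.
Eliminating b: (349/576)·(row 1) − (13/24)·(row 2) gives (197/72)·a = (349/576)·(-13) − (13/24)·(-11/12) = -1417/192, so a = -4251/1576.
Then b = ((-11/12) − (13/24)·(-4251/1576))/(349/576) = 177/197.
Residuals: 1807/1576, 3543/1576, -831/1576, -2289/1576, -1115/788; SSR = 16955/1576.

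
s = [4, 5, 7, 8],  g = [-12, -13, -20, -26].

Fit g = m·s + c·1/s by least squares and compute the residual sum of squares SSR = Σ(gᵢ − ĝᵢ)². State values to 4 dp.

Forming MᵀM = [[154, 4]; [4, 10861/78400]] and Mᵀg = [-461, -1639/140]ᵀ gives MᵀM·[m, c]ᵀ = Mᵀg.
Δ = 154·(10861/78400) − 4² = 29871/5600.
m = ((-461)·(10861/78400) − 4·(-1639/140))/(29871/5600) = -445187/139398; c = (154·(-1639/140) − 4·(-461))/(29871/5600) = 76720/9957.
Residuals: -26758/23233, 66315/46466, 8329/6638, -32852/23233; SSR = 322341/46466.

SSR = 6.9371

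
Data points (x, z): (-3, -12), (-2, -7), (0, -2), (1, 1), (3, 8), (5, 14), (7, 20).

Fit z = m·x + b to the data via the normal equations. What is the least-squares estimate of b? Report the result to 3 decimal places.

From the data, Σx·x = 97, Σx = 11, Σ1 = 7.
Moment sums: Σx·z = 285, Σz = 22.
Normal equations: [[97, 11]; [11, 7]]·[m, b]ᵀ = [285, 22]ᵀ.
Δ = 97·7 − 11² = 558.
m = (285·7 − 11·22)/558 = 1753/558; b = (97·22 − 11·285)/558 = -1001/558.

b = -1.794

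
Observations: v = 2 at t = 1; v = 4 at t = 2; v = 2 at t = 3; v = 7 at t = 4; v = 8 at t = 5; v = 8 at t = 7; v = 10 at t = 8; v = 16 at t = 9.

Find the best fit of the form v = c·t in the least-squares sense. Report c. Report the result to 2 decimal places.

Entries of AᵀA: Σt·t = 249.
Right-hand side: Σt·v = 364.
Normal equations: [[249]]·[c]ᵀ = [364]ᵀ.
c = 364/249 = 1.46185.

c = 1.46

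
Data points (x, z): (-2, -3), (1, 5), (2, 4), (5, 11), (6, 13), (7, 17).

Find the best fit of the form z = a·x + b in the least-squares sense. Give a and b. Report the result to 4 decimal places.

Entries of AᵀA: Σx·x = 119, Σx = 19, Σ1 = 6.
Right-hand side: Σx·z = 271, Σz = 47.
det = 119·6 − 19² = 353.
a = (271·6 − 19·47)/353 = 733/353; b = (119·47 − 19·271)/353 = 444/353.

a = 2.0765, b = 1.2578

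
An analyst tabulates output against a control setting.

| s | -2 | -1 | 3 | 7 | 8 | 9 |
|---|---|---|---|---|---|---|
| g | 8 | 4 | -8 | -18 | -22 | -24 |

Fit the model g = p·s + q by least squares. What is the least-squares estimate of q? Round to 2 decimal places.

q = 1.50

AᵀA·[p, q]ᵀ = Aᵀg reads: 208·p + 24·q = -562;  24·p + 6·q = -60.
(Σs·s = 208, Σs = 24, Σ1 = 6, Σs·g = -562, Σg = -60.)
Determinant 208·6 − 24² = 672.
p = ((-562)·6 − 24·(-60))/672 = -23/8; q = (208·(-60) − 24·(-562))/672 = 3/2.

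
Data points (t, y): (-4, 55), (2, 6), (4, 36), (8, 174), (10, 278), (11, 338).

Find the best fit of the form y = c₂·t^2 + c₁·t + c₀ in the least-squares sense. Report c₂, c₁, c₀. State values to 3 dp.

c₂ = 3.020, c₁ = -2.225, c₀ = -2.225

With design matrix A, AᵀA = [[29265, 2851, 321]; [2851, 321, 31]; [321, 31, 6]] and Aᵀy = [81314, 7826, 887]ᵀ.
Inverting the 3×3 Gram matrix, [c₂, c₁, c₀]ᵀ = [78913/26133, -96892/43555, -290759/130665]ᵀ.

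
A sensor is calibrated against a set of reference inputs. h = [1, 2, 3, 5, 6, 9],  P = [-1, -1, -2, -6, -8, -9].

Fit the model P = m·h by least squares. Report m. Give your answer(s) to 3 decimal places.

m = -1.077

With design matrix X, XᵀX = [[156]] and XᵀP = [-168]ᵀ.
m = (-168)/156 = -1.07692.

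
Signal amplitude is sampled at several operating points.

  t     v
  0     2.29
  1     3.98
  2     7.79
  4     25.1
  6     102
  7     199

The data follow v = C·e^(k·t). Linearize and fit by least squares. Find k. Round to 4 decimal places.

k = 0.6399

Linearized form: ln v = k·t + ln C. From the 6 transformed points,
Σt = 20.0000, Σ(t)² = 106.0000, Σln v = 17.4038, Σt·ln v = 83.1814.
Equations: 106.0000·k + 20.0000·ln C = 83.1814;  20.0000·k + 6·ln C = 17.4038.
Solving (det = 236.0000): k = 0.63988, ln C = 0.76770.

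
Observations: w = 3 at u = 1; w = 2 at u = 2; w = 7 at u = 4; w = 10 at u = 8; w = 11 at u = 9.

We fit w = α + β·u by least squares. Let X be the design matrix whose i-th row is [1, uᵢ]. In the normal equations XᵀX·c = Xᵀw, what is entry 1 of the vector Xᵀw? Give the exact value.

Entry 1 ↔ basis 1, so (Xᵀw)_{1} = Σᵢ wᵢ = (1)·(3) + (1)·(2) + (1)·(7) + (1)·(10) + (1)·(11) = 33.

33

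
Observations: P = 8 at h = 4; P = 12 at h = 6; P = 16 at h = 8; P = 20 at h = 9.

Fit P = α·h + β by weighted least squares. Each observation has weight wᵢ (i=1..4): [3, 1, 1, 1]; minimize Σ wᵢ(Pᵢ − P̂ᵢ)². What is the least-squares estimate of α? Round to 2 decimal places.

α = 2.26

AᵀWA·[α, β]ᵀ = AᵀWP reads: 229·α + 35·β = 476;  35·α + 6·β = 72.
(Σwᵢ·h·h = 229, Σwᵢ·h = 35, Σwᵢ·1 = 6, Σwᵢ·h·P = 476, Σwᵢ·P = 72.)
Eliminating β: 6·(row 1) − 35·(row 2) gives 149·α = 6·476 − 35·72 = 336, so α = 336/149.
Then β = (72 − 35·(336/149))/6 = -172/149.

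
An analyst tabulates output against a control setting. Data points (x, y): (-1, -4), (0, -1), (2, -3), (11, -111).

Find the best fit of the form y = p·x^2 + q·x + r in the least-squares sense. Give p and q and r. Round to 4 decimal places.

p = -1.0271, q = 1.3335, r = -1.3969

With design matrix M, MᵀM = [[14658, 1338, 126]; [1338, 126, 12]; [126, 12, 4]] and Mᵀy = [-13447, -1223, -119]ᵀ.
Solving the 3×3 system (Gaussian elimination) gives p = -2767/2694, q = 8981/6735, r = -3136/2245.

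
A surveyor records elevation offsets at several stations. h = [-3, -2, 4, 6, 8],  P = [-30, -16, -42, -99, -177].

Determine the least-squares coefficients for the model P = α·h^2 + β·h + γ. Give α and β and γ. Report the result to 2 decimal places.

α = -2.90, β = 1.18, γ = -1.10

AᵀA·[α, β, γ]ᵀ = AᵀP reads: 5745·α + 757·β + 129·γ = -15898;  757·α + 129·β + 13·γ = -2056;  129·α + 13·β + 5·γ = -364.
Row-reducing yields α = -5575/1924, β = 38491/32708, γ = -9006/8177.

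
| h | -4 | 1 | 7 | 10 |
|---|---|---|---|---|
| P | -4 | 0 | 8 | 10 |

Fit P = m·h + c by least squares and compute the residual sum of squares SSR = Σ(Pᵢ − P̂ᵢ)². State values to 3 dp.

Compute the Gram sums: Σh·h = 166, Σh = 14, Σ1 = 4.
Moment sums: Σh·P = 172, ΣP = 14.
Normal equations: [[166, 14]; [14, 4]]·[m, c]ᵀ = [172, 14]ᵀ.
Δ = 166·4 − 14² = 468.
m = (172·4 − 14·14)/468 = 41/39; c = (166·14 − 14·172)/468 = -7/39.
Residuals: 5/13, -34/39, 32/39, -1/3; SSR = 22/13.

SSR = 1.692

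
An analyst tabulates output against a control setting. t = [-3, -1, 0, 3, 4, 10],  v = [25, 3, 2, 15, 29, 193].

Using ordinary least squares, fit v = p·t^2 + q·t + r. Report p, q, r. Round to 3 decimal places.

Sums needed: Σt^2·t^2 = 10419, Σt^2·t = 1063, Σt^2 = 135, Σt·t = 135, Σt = 13, Σ1 = 6.
For Mᵀv: Σt^2·v = 20127, Σt·v = 2013, Σv = 267.
Normal equations: [[10419, 1063, 135]; [1063, 135, 13]; [135, 13, 6]]·[p, q, r]ᵀ = [20127, 2013, 267]ᵀ.
Solving the 3×3 system (Gaussian elimination) gives p = 403151/194920, q = -290313/194920, r = 116027/97460.

p = 2.068, q = -1.489, r = 1.191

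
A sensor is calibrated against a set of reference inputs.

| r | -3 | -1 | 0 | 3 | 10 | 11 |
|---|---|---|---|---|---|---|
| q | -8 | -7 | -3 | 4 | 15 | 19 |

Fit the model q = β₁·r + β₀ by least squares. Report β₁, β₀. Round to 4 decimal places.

The normal system MᵀM·[β₁, β₀]ᵀ = Mᵀq is [[240, 20]; [20, 6]]·[β₁, β₀]ᵀ = [402, 20]ᵀ.
Determinant 240·6 − 20² = 1040.
β₁ = (402·6 − 20·20)/1040 = 503/260; β₀ = (240·20 − 20·402)/1040 = -81/26.

β₁ = 1.9346, β₀ = -3.1154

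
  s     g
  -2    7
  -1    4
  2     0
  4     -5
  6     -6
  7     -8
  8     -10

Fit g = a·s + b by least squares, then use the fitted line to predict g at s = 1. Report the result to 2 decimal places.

ĝ = 1.36

Compute the Gram sums: Σs·s = 174, Σs = 24, Σ1 = 7.
And Σs·g = -210, Σg = -18.
det = 174·7 − 24² = 642.
a = ((-210)·7 − 24·(-18))/642 = -173/107; b = (174·(-18) − 24·(-210))/642 = 318/107.
At s = 1: ĝ = (-173/107)·(1) + (318/107)·(1) = 145/107.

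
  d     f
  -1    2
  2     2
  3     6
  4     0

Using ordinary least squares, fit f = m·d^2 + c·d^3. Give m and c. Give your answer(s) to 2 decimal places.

With design matrix X, XᵀX = [[354, 1298]; [1298, 4890]] and Xᵀf = [64, 176]ᵀ.
det = 354·4890 − 1298² = 46256.
m = (64·4890 − 1298·176)/46256 = 5282/2891; c = (354·176 − 1298·64)/46256 = -22/49.

m = 1.83, c = -0.45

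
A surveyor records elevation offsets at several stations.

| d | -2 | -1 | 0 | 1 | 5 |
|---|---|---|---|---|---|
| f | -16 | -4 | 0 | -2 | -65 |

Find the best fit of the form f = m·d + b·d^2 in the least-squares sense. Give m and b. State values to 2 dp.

Sums needed: Σd·d = 31, Σd·d^2 = 117, Σd^2·d^2 = 643.
For Xᵀf: Σd·f = -291, Σd^2·f = -1695.
So XᵀX·[m, b]ᵀ = Xᵀf: [[31, 117]; [117, 643]]·[m, b]ᵀ = [-291, -1695]ᵀ.
Determinant 31·643 − 117² = 6244.
m = ((-291)·643 − 117·(-1695))/6244 = 5601/3122; b = (31·(-1695) − 117·(-291))/6244 = -9249/3122.

m = 1.79, b = -2.96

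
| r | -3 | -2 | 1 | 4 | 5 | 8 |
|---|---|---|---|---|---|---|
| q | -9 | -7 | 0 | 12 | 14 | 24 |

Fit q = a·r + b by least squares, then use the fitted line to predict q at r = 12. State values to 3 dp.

q̂ = 35.690

The normal equations are: 119·a + 13·b = 351;  13·a + 6·b = 34.
(Σr·r = 119, Σr = 13, Σ1 = 6, Σr·q = 351, Σq = 34.)
Eliminating b: 6·(row 1) − 13·(row 2) gives 545·a = 6·351 − 13·34 = 1664, so a = 1664/545.
Then b = (34 − 13·(1664/545))/6 = -517/545.
At r = 12: q̂ = (1664/545)·(12) + (-517/545)·(1) = 19451/545.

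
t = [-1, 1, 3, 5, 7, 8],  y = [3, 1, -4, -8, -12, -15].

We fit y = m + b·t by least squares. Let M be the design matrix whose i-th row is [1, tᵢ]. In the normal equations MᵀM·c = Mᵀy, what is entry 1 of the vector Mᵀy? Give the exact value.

-35

Entry 1 ↔ basis 1, so (Mᵀy)_{1} = Σᵢ yᵢ = (1)·(3) + (1)·(1) + (1)·(-4) + (1)·(-8) + (1)·(-12) + (1)·(-15) = -35.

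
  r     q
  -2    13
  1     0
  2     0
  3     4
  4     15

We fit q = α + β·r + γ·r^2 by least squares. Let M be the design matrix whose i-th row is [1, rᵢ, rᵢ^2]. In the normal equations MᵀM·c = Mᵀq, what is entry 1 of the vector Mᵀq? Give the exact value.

32

Entry 1 ↔ basis 1, so (Mᵀq)_{1} = Σᵢ qᵢ = (1)·(13) + (1)·(0) + (1)·(0) + (1)·(4) + (1)·(15) = 32.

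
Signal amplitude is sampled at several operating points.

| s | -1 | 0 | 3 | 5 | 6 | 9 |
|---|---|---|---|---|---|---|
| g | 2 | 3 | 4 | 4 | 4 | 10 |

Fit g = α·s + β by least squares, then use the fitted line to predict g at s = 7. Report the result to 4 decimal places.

Setting ∂/∂α … = 0 gives: 152·α + 22·β = 144;  22·α + 6·β = 27.
(Σs·s = 152, Σs = 22, Σ1 = 6, Σs·g = 144, Σg = 27.)
Δ = 152·6 − 22² = 428.
α = (144·6 − 22·27)/428 = 135/214; β = (152·27 − 22·144)/428 = 234/107.
At s = 7: ĝ = (135/214)·(7) + (234/107)·(1) = 1413/214.

ĝ = 6.6028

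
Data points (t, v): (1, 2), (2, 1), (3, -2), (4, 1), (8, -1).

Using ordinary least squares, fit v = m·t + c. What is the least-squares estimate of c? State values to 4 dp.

c = 1.3836

Sums needed: Σt·t = 94, Σt = 18, Σ1 = 5.
For Mᵀv: Σt·v = -6, Σv = 1.
Determinant 94·5 − 18² = 146.
m = ((-6)·5 − 18·1)/146 = -24/73; c = (94·1 − 18·(-6))/146 = 101/73.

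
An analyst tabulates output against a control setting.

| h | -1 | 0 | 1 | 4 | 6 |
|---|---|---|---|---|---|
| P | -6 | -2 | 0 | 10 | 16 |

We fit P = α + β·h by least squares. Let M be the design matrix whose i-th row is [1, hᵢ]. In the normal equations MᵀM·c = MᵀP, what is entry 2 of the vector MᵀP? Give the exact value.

Entry 2 ↔ basis h, so (MᵀP)_{2} = Σᵢ (h)·Pᵢ = (-1)·(-6) + (0)·(-2) + (1)·(0) + (4)·(10) + (6)·(16) = 142.

142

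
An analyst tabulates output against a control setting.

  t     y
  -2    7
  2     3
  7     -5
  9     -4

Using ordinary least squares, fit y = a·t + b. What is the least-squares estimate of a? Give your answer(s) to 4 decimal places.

Normal-equation sums: Σt·t = 138, Σt = 16, Σ1 = 4.
Moment sums: Σt·y = -79, Σy = 1.
det = 138·4 − 16² = 296.
a = ((-79)·4 − 16·1)/296 = -83/74; b = (138·1 − 16·(-79))/296 = 701/148.

a = -1.1216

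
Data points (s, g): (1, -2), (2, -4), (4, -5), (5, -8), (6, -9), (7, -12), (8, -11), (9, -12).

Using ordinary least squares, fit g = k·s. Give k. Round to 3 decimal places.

k = -1.464

Sums needed: Σs·s = 276.
Right-hand side: Σs·g = -404.
MᵀM·[k]ᵀ = Mᵀg becomes [[276]]·[k]ᵀ = [-404]ᵀ.
Hence k = -404 / 276 ≈ -1.46377.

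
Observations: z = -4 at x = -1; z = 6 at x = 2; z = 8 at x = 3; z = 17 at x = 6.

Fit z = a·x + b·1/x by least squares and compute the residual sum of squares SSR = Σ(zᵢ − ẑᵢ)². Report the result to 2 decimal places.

Forming MᵀM = [[50, 4]; [4, 25/18]] and Mᵀz = [142, 25/2]ᵀ gives MᵀM·[a, b]ᵀ = Mᵀz.
Eliminating b: (25/18)·(row 1) − 4·(row 2) gives (481/9)·a = (25/18)·142 − 4·(25/2) = 1325/9, so a = 1325/481.
Then b = ((25/2) − 4·(1325/481))/(25/18) = 513/481.
Residuals: -86/481, -41/962, -298/481, 283/962; SSR = 485/962.

SSR = 0.50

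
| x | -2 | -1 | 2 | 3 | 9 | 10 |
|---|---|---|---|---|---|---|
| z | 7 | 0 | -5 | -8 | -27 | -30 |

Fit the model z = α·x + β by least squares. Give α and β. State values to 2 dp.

Sums needed: Σx·x = 199, Σx = 21, Σ1 = 6.
For Mᵀz: Σx·z = -591, Σz = -63.
So MᵀM·[α, β]ᵀ = Mᵀz: [[199, 21]; [21, 6]]·[α, β]ᵀ = [-591, -63]ᵀ.
Eliminating β: 6·(row 1) − 21·(row 2) gives 753·α = 6·(-591) − 21·(-63) = -2223, so α = -741/251.
Then β = ((-63) − 21·(-741/251))/6 = -42/251.

α = -2.95, β = -0.17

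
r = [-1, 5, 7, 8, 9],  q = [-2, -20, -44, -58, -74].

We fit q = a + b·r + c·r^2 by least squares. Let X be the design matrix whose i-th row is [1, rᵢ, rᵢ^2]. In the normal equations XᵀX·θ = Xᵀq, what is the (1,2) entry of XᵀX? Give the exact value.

28

Row 1 ↔ basis 1, column 2 ↔ basis r, so (XᵀX)_{1,2} = Σᵢ r = (1)·(-1) + (1)·(5) + (1)·(7) + (1)·(8) + (1)·(9) = 28.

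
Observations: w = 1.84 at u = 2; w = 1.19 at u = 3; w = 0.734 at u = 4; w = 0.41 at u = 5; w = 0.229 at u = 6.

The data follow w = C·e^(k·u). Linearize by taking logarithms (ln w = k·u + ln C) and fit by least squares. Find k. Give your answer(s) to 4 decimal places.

k = -0.5233

With ln wᵢ as the transformed response and uᵢ as the regressor:
Σu = 20.0000, Σ(u)² = 90.0000, Σln w = -1.8912, Σu·ln w = -12.7978.
Equations: 90.0000·k + 20.0000·ln C = -12.7978;  20.0000·k + 5·ln C = -1.8912.
Δ = 90.0000·5 − (20.0000)² = 50.0000; k = (-12.7978·5 − 20.0000·-1.8912)/50.0000 = -0.52331, ln C = (90.0000·-1.8912 − 20.0000·-12.7978)/50.0000 = 1.71503.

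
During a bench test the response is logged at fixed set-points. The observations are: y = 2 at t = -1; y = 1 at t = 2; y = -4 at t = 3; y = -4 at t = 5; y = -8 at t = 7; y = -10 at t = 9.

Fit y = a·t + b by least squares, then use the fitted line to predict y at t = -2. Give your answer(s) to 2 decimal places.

Sums needed: Σt·t = 169, Σt = 25, Σ1 = 6.
And Σt·y = -178, Σy = -23.
Eliminating b: 6·(row 1) − 25·(row 2) gives 389·a = 6·(-178) − 25·(-23) = -493, so a = -493/389.
Then b = ((-23) − 25·(-493/389))/6 = 563/389.
At t = -2: ŷ = (-493/389)·(-2) + (563/389)·(1) = 1549/389.

ŷ = 3.98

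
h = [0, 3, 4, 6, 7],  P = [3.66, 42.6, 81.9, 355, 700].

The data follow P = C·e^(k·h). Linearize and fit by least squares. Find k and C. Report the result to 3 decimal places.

With ln Pᵢ as the transformed response and hᵢ as the regressor:
AᵀA = [[110.0000, 20.0000]; [20.0000, 5]], rhs = [109.9678, 21.8780]ᵀ  (here Σh = 20.0000, Σ(h)² = 110.0000, Σln P = 21.8780, Σh·ln P = 109.9678).
Δ = 110.0000·5 − (20.0000)² = 150.0000; k = (109.9678·5 − 20.0000·21.8780)/150.0000 = 0.74853, ln C = (110.0000·21.8780 − 20.0000·109.9678)/150.0000 = 1.38150, so C = exp(1.38150) = 3.98087.

k = 0.749, C = 3.981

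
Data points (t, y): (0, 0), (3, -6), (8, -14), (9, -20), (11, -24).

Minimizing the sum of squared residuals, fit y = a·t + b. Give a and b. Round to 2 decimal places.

a = -2.14, b = 0.47

Compute the Gram sums: Σt·t = 275, Σt = 31, Σ1 = 5.
For Xᵀy: Σt·y = -574, Σy = -64.
Normal equations: [[275, 31]; [31, 5]]·[a, b]ᵀ = [-574, -64]ᵀ.
Determinant 275·5 − 31² = 414.
a = ((-574)·5 − 31·(-64))/414 = -443/207; b = (275·(-64) − 31·(-574))/414 = 97/207.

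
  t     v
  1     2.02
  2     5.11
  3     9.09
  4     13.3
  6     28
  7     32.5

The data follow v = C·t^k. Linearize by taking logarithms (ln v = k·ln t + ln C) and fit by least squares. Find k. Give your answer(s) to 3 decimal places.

k = 1.449

Linearized form: ln v = k·ln t + ln C. From the 6 transformed points,
XᵀX = [[10.6062, 6.9157]; [6.9157, 6]], rhs = [19.8876, 13.9427]ᵀ  (here Σln t = 6.9157, Σ(ln t)² = 10.6062, Σln v = 13.9427, Σln t·ln v = 19.8876).
Slope k = (n·Σln t·ln v − Σln t·Σln v)/(n·Σ(ln t)² − (Σln t)²) = (6·19.8876 − 6.9157·13.9427)/15.8099 = 1.44858; ln C = (Σln v − k·Σln t)/n = 0.65412.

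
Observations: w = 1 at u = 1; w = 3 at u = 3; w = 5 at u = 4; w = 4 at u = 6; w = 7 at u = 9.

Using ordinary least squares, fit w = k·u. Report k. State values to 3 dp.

k = 0.818

The normal system AᵀA·[k]ᵀ = Aᵀw is [[143]]·[k]ᵀ = [117]ᵀ.
k = 117/143 = 0.818182.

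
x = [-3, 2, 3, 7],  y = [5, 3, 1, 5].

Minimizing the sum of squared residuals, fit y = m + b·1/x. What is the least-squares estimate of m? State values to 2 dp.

Setting ∂/∂m … = 0 gives: 4·m + (9/14)·b = 14;  (9/14)·m + (869/1764)·b = 37/42.
(Σ1 = 4, Σ1/x = 9/14, Σ1/x·1/x = 869/1764, Σy = 14, Σ1/x·y = 37/42.)
Eliminating b: (869/1764)·(row 1) − (9/14)·(row 2) gives (2747/1764)·m = (869/1764)·14 − (9/14)·(37/42) = 11167/1764, so m = 11167/2747.
Then b = ((37/42) − (9/14)·(11167/2747))/(869/1764) = -9660/2747.

m = 4.07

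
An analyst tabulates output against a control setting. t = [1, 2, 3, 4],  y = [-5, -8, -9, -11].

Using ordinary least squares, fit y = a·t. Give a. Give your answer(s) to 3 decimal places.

Compute the Gram sums: Σt·t = 30.
And Σt·y = -92.
So MᵀM·[a]ᵀ = Mᵀy: [[30]]·[a]ᵀ = [-92]ᵀ.
a = (-92)/30 = -3.06667.

a = -3.067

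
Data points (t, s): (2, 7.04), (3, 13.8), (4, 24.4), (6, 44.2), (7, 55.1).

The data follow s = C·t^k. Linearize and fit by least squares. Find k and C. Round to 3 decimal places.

k = 1.654, C = 2.285

Taking logs, ln s = k·ln t + ln C, so regress ln s on ln t.
AᵀA = [[10.6062, 6.9157]; [6.9157, 5]], rhs = [23.2548, 15.5687]ᵀ  (here Σln t = 6.9157, Σ(ln t)² = 10.6062, Σln s = 15.5687, Σln t·ln s = 23.2548).
Δ = 10.6062·5 − (6.9157)² = 5.2037; k = (23.2548·5 − 6.9157·15.5687)/5.2037 = 1.65363, ln C = (10.6062·15.5687 − 6.9157·23.2548)/5.2037 = 0.82654, so C = exp(0.82654) = 2.28539.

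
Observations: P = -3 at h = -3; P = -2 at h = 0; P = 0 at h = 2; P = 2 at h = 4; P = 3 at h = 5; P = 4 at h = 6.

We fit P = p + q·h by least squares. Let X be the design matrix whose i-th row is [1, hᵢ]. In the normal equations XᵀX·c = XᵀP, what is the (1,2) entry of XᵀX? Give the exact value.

14

Row 1 ↔ basis 1, column 2 ↔ basis h, so (XᵀX)_{1,2} = Σᵢ h = (1)·(-3) + (1)·(0) + (1)·(2) + (1)·(4) + (1)·(5) + (1)·(6) = 14.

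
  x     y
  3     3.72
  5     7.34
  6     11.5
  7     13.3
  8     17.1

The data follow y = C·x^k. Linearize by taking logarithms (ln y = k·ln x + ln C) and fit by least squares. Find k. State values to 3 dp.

k = 1.564

Taking logs, ln y = k·ln x + ln C, so regress ln y on ln x.
Σln x = 8.5252, Σ(ln x)² = 15.1183, Σln y = 11.1763, Σln x·ln y = 19.9668.
Equations: 15.1183·k + 8.5252·ln C = 19.9668;  8.5252·k + 5·ln C = 11.1763.
Solving (det = 2.9130): k = 1.56350, ln C = -0.43057.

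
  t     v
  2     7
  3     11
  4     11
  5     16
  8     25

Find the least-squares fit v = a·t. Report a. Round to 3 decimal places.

From the data, Σt·t = 118.
For Xᵀv: Σt·v = 371.
So XᵀX·[a]ᵀ = Xᵀv: [[118]]·[a]ᵀ = [371]ᵀ.
a = 371/118 = 3.14407.

a = 3.144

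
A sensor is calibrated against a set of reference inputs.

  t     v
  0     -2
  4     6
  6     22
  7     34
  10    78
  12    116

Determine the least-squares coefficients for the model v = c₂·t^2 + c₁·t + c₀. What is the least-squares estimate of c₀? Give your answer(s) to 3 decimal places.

c₀ = -2.232

Entries of AᵀA: Σt^2·t^2 = 34689, Σt^2·t = 3351, Σt^2 = 345, Σt·t = 345, Σt = 39, Σ1 = 6.
For Aᵀv: Σt^2·v = 27058, Σt·v = 2566, Σv = 254.
Inverting the 3×3 Gram matrix, [c₂, c₁, c₀]ᵀ = [1159/1205, -1991/1205, -8068/3615]ᵀ.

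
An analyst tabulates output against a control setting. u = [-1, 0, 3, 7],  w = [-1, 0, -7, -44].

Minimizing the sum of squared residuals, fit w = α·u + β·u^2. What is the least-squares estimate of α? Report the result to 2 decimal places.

α = 0.46

With design matrix A, AᵀA = [[59, 369]; [369, 2483]] and Aᵀw = [-328, -2220]ᵀ.
Determinant 59·2483 − 369² = 10336.
α = ((-328)·2483 − 369·(-2220))/10336 = 1189/2584; β = (59·(-2220) − 369·(-328))/10336 = -2487/2584.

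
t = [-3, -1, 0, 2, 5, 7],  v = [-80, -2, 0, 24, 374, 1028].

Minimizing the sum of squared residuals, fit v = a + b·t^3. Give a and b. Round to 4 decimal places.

a = 0.3681, b = 2.9951

The normal equations are: 6·a + 448·b = 1344;  448·a + 134068·b = 401708.
(Σ1 = 6, Σt^3 = 448, Σt^3·t^3 = 134068, Σv = 1344, Σt^3·v = 401708.)
Δ = 6·134068 − 448² = 603704.
a = (1344·134068 − 448·401708)/603704 = 27776/75463; b = (6·401708 − 448·1344)/603704 = 226017/75463.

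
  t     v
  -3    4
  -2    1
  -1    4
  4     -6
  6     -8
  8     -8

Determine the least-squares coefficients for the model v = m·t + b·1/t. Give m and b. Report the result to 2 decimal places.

From the data, Σt·t = 130, Σt·1/t = 6, Σ1/t·1/t = 845/576.
Right-hand side: Σt·v = -154, Σ1/t·v = -29/3.
So MᵀM·[m, b]ᵀ = Mᵀv: [[130, 6]; [6, 845/576]]·[m, b]ᵀ = [-154, -29/3]ᵀ.
Δ = 130·(845/576) − 6² = 44557/288.
m = ((-154)·(845/576) − 6·(-29/3))/(44557/288) = -48361/44557; b = (130·(-29/3) − 6·(-154))/(44557/288) = -95808/44557.

m = -1.09, b = -2.15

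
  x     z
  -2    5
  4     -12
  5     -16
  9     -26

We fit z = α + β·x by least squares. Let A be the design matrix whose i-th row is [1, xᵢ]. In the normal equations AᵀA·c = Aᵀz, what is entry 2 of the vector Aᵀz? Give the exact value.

-372

Entry 2 ↔ basis x, so (Aᵀz)_{2} = Σᵢ (x)·zᵢ = (-2)·(5) + (4)·(-12) + (5)·(-16) + (9)·(-26) = -372.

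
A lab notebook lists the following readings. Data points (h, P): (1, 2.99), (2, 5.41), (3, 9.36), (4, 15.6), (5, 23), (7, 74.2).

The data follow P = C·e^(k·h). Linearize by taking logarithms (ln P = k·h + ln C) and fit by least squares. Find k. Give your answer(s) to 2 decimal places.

k = 0.52

Linearized form: ln P = k·h + ln C. From the 6 transformed points,
XᵀX = [[104.0000, 22.0000]; [22.0000, 6]], rhs = [67.9950, 15.2095]ᵀ  (here Σh = 22.0000, Σ(h)² = 104.0000, Σln P = 15.2095, Σh·ln P = 67.9950).
Δ = 104.0000·6 − (22.0000)² = 140.0000; k = (67.9950·6 − 22.0000·15.2095)/140.0000 = 0.52401, ln C = (104.0000·15.2095 − 22.0000·67.9950)/140.0000 = 0.61355.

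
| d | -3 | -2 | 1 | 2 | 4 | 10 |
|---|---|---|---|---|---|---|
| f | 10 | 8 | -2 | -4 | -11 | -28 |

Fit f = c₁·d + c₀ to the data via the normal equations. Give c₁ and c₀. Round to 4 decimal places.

Normal-equation sums: Σd·d = 134, Σd = 12, Σ1 = 6.
Right-hand side: Σd·f = -380, Σf = -27.
Normal equations: [[134, 12]; [12, 6]]·[c₁, c₀]ᵀ = [-380, -27]ᵀ.
Eliminating c₀: 6·(row 1) − 12·(row 2) gives 660·c₁ = 6·(-380) − 12·(-27) = -1956, so c₁ = -163/55.
Then c₀ = ((-27) − 12·(-163/55))/6 = 157/110.

c₁ = -2.9636, c₀ = 1.4273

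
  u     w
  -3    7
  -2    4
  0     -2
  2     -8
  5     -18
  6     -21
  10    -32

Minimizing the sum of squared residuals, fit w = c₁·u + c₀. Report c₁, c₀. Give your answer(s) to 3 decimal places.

From the data, Σu·u = 178, Σu = 18, Σ1 = 7.
Right-hand side: Σu·w = -581, Σw = -70.
Δ = 178·7 − 18² = 922.
c₁ = ((-581)·7 − 18·(-70))/922 = -2807/922; c₀ = (178·(-70) − 18·(-581))/922 = -1001/461.

c₁ = -3.044, c₀ = -2.171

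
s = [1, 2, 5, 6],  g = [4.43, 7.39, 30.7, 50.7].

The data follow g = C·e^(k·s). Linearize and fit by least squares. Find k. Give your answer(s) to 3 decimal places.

k = 0.484

With ln gᵢ as the transformed response and sᵢ as the regressor:
AᵀA = [[66.0000, 14.0000]; [14.0000, 4]], rhs = [46.1655, 10.8387]ᵀ  (here Σs = 14.0000, Σ(s)² = 66.0000, Σln g = 10.8387, Σs·ln g = 46.1655).
Δ = 66.0000·4 − (14.0000)² = 68.0000; k = (46.1655·4 − 14.0000·10.8387)/68.0000 = 0.48412, ln C = (66.0000·10.8387 − 14.0000·46.1655)/68.0000 = 1.01526.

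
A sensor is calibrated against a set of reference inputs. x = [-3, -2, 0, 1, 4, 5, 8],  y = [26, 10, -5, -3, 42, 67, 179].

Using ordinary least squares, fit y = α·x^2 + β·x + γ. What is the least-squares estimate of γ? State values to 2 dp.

γ = -3.85

The normal system MᵀM·[α, β, γ]ᵀ = Mᵀy is [[5075, 667, 119]; [667, 119, 13]; [119, 13, 7]]·[α, β, γ]ᵀ = [14074, 1834, 316]ᵀ.
Row-reducing yields α = 471137/158529, β = -18703/22647, γ = -203246/52843.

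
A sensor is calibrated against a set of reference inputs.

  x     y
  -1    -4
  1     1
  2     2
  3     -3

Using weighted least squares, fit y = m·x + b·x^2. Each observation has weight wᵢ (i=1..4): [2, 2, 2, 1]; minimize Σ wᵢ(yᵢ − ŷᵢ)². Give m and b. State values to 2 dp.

m = 2.93, b = -1.22

Entries of AᵀWA: Σwᵢ·x·x = 21, Σwᵢ·x·x^2 = 43, Σwᵢ·x^2·x^2 = 117.
For AᵀWy: Σwᵢ·x·y = 9, Σwᵢ·x^2·y = -17.
Δ = 21·117 − 43² = 608.
m = (9·117 − 43·(-17))/608 = 223/76; b = (21·(-17) − 43·9)/608 = -93/76.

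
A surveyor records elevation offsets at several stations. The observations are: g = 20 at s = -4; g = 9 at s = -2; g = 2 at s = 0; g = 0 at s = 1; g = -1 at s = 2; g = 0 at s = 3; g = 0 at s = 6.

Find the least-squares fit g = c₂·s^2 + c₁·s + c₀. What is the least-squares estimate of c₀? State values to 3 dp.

Entries of MᵀM: Σs^2·s^2 = 1666, Σs^2·s = 180, Σs^2 = 70, Σs·s = 70, Σs = 6, Σ1 = 7.
Moment sums: Σs^2·g = 352, Σs·g = -100, Σg = 30.
MᵀM·[c₂, c₁, c₀]ᵀ = Mᵀg becomes [[1666, 180, 70]; [180, 70, 6]; [70, 6, 7]]·[c₂, c₁, c₀]ᵀ = [352, -100, 30]ᵀ.
Inverting the 3×3 Gram matrix, [c₂, c₁, c₀]ᵀ = [32302/84441, -10640/4021, 230390/84441]ᵀ.

c₀ = 2.728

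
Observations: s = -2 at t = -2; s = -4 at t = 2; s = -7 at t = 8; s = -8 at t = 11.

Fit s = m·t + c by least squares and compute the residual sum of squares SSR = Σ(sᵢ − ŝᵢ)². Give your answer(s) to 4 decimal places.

SSR = 0.0925

Entries of MᵀM: Σt·t = 193, Σt = 19, Σ1 = 4.
Right-hand side: Σt·s = -148, Σs = -21.
So MᵀM·[m, c]ᵀ = Mᵀs: [[193, 19]; [19, 4]]·[m, c]ᵀ = [-148, -21]ᵀ.
Determinant 193·4 − 19² = 411.
m = ((-148)·4 − 19·(-21))/411 = -193/411; c = (193·(-21) − 19·(-148))/411 = -1241/411.
Residuals: 11/137, -17/411, -92/411, 76/411; SSR = 38/411.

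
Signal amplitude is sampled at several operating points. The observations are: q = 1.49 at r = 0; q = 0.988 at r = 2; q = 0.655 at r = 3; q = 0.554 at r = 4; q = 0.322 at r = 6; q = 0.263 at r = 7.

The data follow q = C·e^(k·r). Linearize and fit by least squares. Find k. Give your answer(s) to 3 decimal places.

k = -0.254

Taking logs, ln q = k·r + ln C, so regress ln q on r.
Sums: Σr = 22.0000, Σ(r)² = 114.0000, Σln q = -3.0958, Σr·ln q = -19.8043.
Normal system: [[114.0000, 22.0000]; [22.0000, 6]]·[k, ln C]ᵀ = [-19.8043, -3.0958]ᵀ.
Δ = 114.0000·6 − (22.0000)² = 200.0000; k = (-19.8043·6 − 22.0000·-3.0958)/200.0000 = -0.25359, ln C = (114.0000·-3.0958 − 22.0000·-19.8043)/200.0000 = 0.41386.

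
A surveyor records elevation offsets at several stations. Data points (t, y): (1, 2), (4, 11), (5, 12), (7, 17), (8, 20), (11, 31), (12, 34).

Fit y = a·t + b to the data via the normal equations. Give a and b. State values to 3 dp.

a = 2.896, b = -1.717

Sums needed: Σt·t = 420, Σt = 48, Σ1 = 7.
And Σt·y = 1134, Σy = 127.
Eliminating b: 7·(row 1) − 48·(row 2) gives 636·a = 7·1134 − 48·127 = 1842, so a = 307/106.
Then b = (127 − 48·(307/106))/7 = -91/53.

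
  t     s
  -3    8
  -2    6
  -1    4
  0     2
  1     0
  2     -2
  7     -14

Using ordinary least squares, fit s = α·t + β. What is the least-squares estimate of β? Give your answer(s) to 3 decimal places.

Sums needed: Σt·t = 68, Σt = 4, Σ1 = 7.
And Σt·s = -142, Σs = 4.
Determinant 68·7 − 4² = 460.
α = ((-142)·7 − 4·4)/460 = -101/46; β = (68·4 − 4·(-142))/460 = 42/23.

β = 1.826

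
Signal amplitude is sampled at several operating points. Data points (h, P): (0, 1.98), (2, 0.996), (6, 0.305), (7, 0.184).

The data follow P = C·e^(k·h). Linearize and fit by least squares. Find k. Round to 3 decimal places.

With ln Pᵢ as the transformed response and hᵢ as the regressor:
Sums: Σh = 15.0000, Σ(h)² = 89.0000, Σln P = -2.2012, Σh·ln P = -18.9824.
Normal system: [[89.0000, 15.0000]; [15.0000, 4]]·[k, ln C]ᵀ = [-18.9824, -2.2012]ᵀ.
Δ = 89.0000·4 − (15.0000)² = 131.0000; k = (-18.9824·4 − 15.0000·-2.2012)/131.0000 = -0.32757, ln C = (89.0000·-2.2012 − 15.0000·-18.9824)/131.0000 = 0.67810.

k = -0.328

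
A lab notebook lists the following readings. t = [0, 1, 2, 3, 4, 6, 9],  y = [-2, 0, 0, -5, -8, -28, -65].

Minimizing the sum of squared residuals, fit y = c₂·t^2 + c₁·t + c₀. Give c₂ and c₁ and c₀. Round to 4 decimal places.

c₂ = -1.0148, c₁ = 1.9646, c₀ = -1.1352

From the data, Σt^2·t^2 = 8211, Σt^2·t = 1045, Σt^2 = 147, Σt·t = 147, Σt = 25, Σ1 = 7.
Moment sums: Σt^2·y = -6446, Σt·y = -800, Σy = -108.
Inverting the 3×3 Gram matrix, [c₂, c₁, c₀]ᵀ = [-22489/22162, 3110/1583, -25159/22162]ᵀ.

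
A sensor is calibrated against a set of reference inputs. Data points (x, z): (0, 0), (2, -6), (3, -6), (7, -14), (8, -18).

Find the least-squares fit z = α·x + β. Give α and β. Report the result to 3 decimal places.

α = -2.087, β = -0.452

AᵀA·[α, β]ᵀ = Aᵀz reads: 126·α + 20·β = -272;  20·α + 5·β = -44.
Δ = 126·5 − 20² = 230.
α = ((-272)·5 − 20·(-44))/230 = -48/23; β = (126·(-44) − 20·(-272))/230 = -52/115.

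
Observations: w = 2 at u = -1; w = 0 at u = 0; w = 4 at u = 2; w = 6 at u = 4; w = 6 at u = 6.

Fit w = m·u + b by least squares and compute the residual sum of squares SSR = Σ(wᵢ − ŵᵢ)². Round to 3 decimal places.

Sums needed: Σu·u = 57, Σu = 11, Σ1 = 5.
Right-hand side: Σu·w = 66, Σw = 18.
Normal equations: [[57, 11]; [11, 5]]·[m, b]ᵀ = [66, 18]ᵀ.
det = 57·5 − 11² = 164.
m = (66·5 − 11·18)/164 = 33/41; b = (57·18 − 11·66)/164 = 75/41.
Residuals: 40/41, -75/41, 23/41, 39/41, -27/41; SSR = 244/41.

SSR = 5.951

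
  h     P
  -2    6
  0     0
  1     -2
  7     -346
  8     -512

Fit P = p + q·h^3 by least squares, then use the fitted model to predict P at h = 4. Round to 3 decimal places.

P̂ = -65.202

Entries of AᵀA: Σ1 = 5, Σh^3 = 848, Σh^3·h^3 = 379858.
Moment sums: ΣP = -854, Σh^3·P = -380872.
Determinant 5·379858 − 848² = 1180186.
p = ((-854)·379858 − 848·(-380872))/1180186 = -709638/590093; q = (5·(-380872) − 848·(-854))/1180186 = -590084/590093.
At h = 4: P̂ = (-709638/590093)·(1) + (-590084/590093)·(64) = -38475014/590093.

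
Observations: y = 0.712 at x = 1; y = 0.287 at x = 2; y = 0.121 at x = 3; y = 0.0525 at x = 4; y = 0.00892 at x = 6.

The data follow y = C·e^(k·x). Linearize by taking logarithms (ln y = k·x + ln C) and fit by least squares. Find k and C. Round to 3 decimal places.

Taking logs, ln y = k·x + ln C, so regress ln y on x.
AᵀA = [[66.0000, 16.0000]; [16.0000, 5]], rhs = [-49.2766, -11.3663]ᵀ  (here Σx = 16.0000, Σ(x)² = 66.0000, Σln y = -11.3663, Σx·ln y = -49.2766).
Δ = 66.0000·5 − (16.0000)² = 74.0000; k = (-49.2766·5 − 16.0000·-11.3663)/74.0000 = -0.87192, ln C = (66.0000·-11.3663 − 16.0000·-49.2766)/74.0000 = 0.51688, so C = exp(0.51688) = 1.67679.

k = -0.872, C = 1.677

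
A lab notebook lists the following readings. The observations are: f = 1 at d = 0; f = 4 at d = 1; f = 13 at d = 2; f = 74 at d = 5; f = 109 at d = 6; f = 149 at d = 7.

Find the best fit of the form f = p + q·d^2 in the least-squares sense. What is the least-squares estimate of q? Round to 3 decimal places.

Setting ∂/∂p … = 0 gives: 6·p + 115·q = 350;  115·p + 4339·q = 13131.
Determinant 6·4339 − 115² = 12809.
p = (350·4339 − 115·13131)/12809 = 8585/12809; q = (6·13131 − 115·350)/12809 = 38536/12809.

q = 3.009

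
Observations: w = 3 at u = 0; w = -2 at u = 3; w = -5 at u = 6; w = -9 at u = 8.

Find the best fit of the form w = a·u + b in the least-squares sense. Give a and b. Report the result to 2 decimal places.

From the data, Σu·u = 109, Σu = 17, Σ1 = 4.
Moment sums: Σu·w = -108, Σw = -13.
Δ = 109·4 − 17² = 147.
a = ((-108)·4 − 17·(-13))/147 = -211/147; b = (109·(-13) − 17·(-108))/147 = 419/147.

a = -1.44, b = 2.85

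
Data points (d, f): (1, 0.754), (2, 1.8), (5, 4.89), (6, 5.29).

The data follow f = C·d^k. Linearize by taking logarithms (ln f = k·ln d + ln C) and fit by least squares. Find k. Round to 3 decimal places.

k = 1.102

Let Y = ln f. Fitting Y = k·ln d + ln C by least squares:
AᵀA = [[6.2811, 4.0943]; [4.0943, 4]], rhs = [5.9467, 3.5584]ᵀ  (here Σln d = 4.0943, Σ(ln d)² = 6.2811, Σln f = 3.5584, Σln d·ln f = 5.9467).
Δ = 6.2811·4 − (4.0943)² = 8.3609; k = (5.9467·4 − 4.0943·3.5584)/8.3609 = 1.10241, ln C = (6.2811·3.5584 − 4.0943·5.9467)/8.3609 = -0.23880.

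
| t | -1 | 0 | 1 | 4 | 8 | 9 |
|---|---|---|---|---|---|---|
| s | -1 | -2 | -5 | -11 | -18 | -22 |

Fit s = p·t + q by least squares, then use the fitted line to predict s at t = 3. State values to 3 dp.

The normal system XᵀX·[p, q]ᵀ = Xᵀs is [[163, 21]; [21, 6]]·[p, q]ᵀ = [-390, -59]ᵀ.
det = 163·6 − 21² = 537.
p = ((-390)·6 − 21·(-59))/537 = -367/179; q = (163·(-59) − 21·(-390))/537 = -1427/537.
At t = 3: ŝ = (-367/179)·(3) + (-1427/537)·(1) = -4730/537.

ŝ = -8.808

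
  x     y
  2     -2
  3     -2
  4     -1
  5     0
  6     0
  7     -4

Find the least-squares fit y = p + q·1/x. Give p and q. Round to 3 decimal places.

p = -1.205, q = -1.111

AᵀA·[p, q]ᵀ = Aᵀy reads: 6·p + (223/140)·q = -9;  (223/140)·p + (90281/176400)·q = -209/84.
(Σ1 = 6, Σ1/x = 223/140, Σ1/x·1/x = 90281/176400, Σy = -9, Σ1/x·y = -209/84.)
Δ = 6·(90281/176400) − (223/140)² = 1255/2352.
p = ((-9)·(90281/176400) − (223/140)·(-209/84))/(1255/2352) = -37808/31375; q = (6·(-209/84) − (223/140)·(-9))/(1255/2352) = -6972/6275.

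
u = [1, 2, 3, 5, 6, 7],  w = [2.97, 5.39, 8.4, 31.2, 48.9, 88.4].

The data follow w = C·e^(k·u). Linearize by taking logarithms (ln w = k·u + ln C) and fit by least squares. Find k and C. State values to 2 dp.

Linearized form: ln w = k·u + ln C. From the 6 transformed points,
AᵀA = [[124.0000, 24.0000]; [24.0000, 6]], rhs = [82.7562, 16.7134]ᵀ  (here Σu = 24.0000, Σ(u)² = 124.0000, Σln w = 16.7134, Σu·ln w = 82.7562).
Δ = 124.0000·6 − (24.0000)² = 168.0000; k = (82.7562·6 − 24.0000·16.7134)/168.0000 = 0.56795, ln C = (124.0000·16.7134 − 24.0000·82.7562)/168.0000 = 0.51377, so C = exp(0.51377) = 1.67158.

k = 0.57, C = 1.67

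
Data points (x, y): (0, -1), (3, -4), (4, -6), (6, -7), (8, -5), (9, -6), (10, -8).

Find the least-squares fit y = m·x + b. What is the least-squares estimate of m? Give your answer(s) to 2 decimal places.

Sums needed: Σx·x = 306, Σx = 40, Σ1 = 7.
For Mᵀy: Σx·y = -252, Σy = -37.
So MᵀM·[m, b]ᵀ = Mᵀy: [[306, 40]; [40, 7]]·[m, b]ᵀ = [-252, -37]ᵀ.
Δ = 306·7 − 40² = 542.
m = ((-252)·7 − 40·(-37))/542 = -142/271; b = (306·(-37) − 40·(-252))/542 = -621/271.

m = -0.52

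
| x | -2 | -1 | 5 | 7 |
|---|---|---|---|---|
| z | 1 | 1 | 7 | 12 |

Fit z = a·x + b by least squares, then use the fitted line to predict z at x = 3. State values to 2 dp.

ẑ = 6.13

Setting ∂/∂a … = 0 gives: 79·a + 9·b = 116;  9·a + 4·b = 21.
(Σx·x = 79, Σx = 9, Σ1 = 4, Σx·z = 116, Σz = 21.)
Eliminating b: 4·(row 1) − 9·(row 2) gives 235·a = 4·116 − 9·21 = 275, so a = 55/47.
Then b = (21 − 9·(55/47))/4 = 123/47.
At x = 3: ẑ = (55/47)·(3) + (123/47)·(1) = 288/47.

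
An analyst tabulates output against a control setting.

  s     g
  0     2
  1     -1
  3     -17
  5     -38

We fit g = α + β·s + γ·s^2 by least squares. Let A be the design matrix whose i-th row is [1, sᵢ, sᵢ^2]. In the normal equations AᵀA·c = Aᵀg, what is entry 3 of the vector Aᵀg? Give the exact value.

-1104

Entry 3 ↔ basis s^2, so (Aᵀg)_{3} = Σᵢ (s^2)·gᵢ = (0)·(2) + (1)·(-1) + (9)·(-17) + (25)·(-38) = -1104.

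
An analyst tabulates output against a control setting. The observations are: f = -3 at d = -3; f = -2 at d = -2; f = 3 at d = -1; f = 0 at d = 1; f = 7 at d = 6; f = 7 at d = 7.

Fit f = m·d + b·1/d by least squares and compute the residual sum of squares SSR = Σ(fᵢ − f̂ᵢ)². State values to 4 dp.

From the data, Σd·d = 100, Σd·1/d = 6, Σ1/d·1/d = 2125/882.
For Aᵀf: Σd·f = 101, Σ1/d·f = 7/6.
So AᵀA·[m, b]ᵀ = Aᵀf: [[100, 6]; [6, 2125/882]]·[m, b]ᵀ = [101, 7/6]ᵀ.
Determinant 100·(2125/882) − 6² = 90374/441.
m = (101·(2125/882) − 6·(7/6))/(90374/441) = 208451/180748; b = (100·(7/6) − 6·101)/(90374/441) = -107898/45187.
Residuals: -60755/180748, -80195/90374, 319103/180748, 223141/180748, 43231/90374, -132265/180748; SSR = 1139733/180748.

SSR = 6.3056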